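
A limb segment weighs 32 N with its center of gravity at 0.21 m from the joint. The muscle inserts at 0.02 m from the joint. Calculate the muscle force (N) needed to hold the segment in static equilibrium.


F_muscle = W * d_load / d_muscle
F_muscle = 32 * 0.21 / 0.02
Numerator = 6.7200
F_muscle = 336.0000


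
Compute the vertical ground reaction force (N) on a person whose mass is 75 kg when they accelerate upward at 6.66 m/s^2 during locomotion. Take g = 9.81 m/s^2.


GRF = m * (g + a)
GRF = 75 * (9.81 + 6.66)
GRF = 75 * 16.4700
GRF = 1235.2500


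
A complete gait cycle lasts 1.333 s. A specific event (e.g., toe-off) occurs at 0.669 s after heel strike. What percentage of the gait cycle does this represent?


pct = (event_time / cycle_time) * 100
pct = (0.669 / 1.333) * 100
ratio = 0.5019
pct = 50.1875


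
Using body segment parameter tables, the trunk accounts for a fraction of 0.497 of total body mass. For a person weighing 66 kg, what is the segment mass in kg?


m_segment = body_mass * fraction
m_segment = 66 * 0.497
m_segment = 32.8020


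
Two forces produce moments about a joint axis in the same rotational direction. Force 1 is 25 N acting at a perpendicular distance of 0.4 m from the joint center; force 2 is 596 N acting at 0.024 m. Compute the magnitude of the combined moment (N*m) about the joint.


M = F1 * d1 + F2 * d2
M = 25 * 0.4 + 596 * 0.024
M = 10.0000 + 14.3040
M = 24.3040


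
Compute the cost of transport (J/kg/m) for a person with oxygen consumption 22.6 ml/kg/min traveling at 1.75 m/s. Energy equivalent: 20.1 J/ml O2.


Power per kg = VO2 * 20.1 / 60
Power per kg = 22.6 * 20.1 / 60 = 7.5710 W/kg
Cost = power_per_kg / speed
Cost = 7.5710 / 1.75
Cost = 4.3263


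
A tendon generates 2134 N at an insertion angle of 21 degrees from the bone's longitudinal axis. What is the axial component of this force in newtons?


F_eff = F_tendon * cos(theta)
theta = 21 deg = 0.3665 rad
cos(theta) = 0.9336
F_eff = 2134 * 0.9336
F_eff = 1992.2606


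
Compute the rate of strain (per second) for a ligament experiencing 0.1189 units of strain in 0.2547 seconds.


strain_rate = delta_strain / delta_t
strain_rate = 0.1189 / 0.2547
strain_rate = 0.4668


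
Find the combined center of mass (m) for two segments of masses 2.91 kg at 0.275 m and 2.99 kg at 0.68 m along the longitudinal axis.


COM = (m1*x1 + m2*x2) / (m1 + m2)
COM = (2.91*0.275 + 2.99*0.68) / (2.91 + 2.99)
Numerator = 2.8335
Denominator = 5.9000
COM = 0.4802


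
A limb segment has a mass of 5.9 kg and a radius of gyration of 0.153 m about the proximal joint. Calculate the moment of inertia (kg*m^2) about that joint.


I = m * k^2
I = 5.9 * 0.153^2
k^2 = 0.0234
I = 0.1381


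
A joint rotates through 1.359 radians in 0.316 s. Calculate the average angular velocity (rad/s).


omega = delta_theta / delta_t
omega = 1.359 / 0.316
omega = 4.3006


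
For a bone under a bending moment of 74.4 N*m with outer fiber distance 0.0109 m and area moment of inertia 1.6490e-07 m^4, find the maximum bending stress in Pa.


sigma = M * c / I
sigma = 74.4 * 0.0109 / 1.6490e-07
M * c = 0.8110
sigma = 4.9179e+06


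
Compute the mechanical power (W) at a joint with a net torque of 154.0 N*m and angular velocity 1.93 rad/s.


P = M * omega
P = 154.0 * 1.93
P = 297.2200


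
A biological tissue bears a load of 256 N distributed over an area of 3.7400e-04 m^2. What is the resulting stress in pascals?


stress = F / A
stress = 256 / 3.7400e-04
stress = 684491.9786


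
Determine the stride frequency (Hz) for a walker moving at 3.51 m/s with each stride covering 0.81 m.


f = v / stride_length
f = 3.51 / 0.81
f = 4.3333


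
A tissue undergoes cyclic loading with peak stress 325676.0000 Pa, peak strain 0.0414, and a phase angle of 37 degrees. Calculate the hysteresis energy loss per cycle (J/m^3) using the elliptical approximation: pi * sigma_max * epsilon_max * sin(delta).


E_loss = pi * sigma_max * epsilon_max * sin(delta)
delta = 37 deg = 0.6458 rad
sin(delta) = 0.6018
E_loss = pi * 325676.0000 * 0.0414 * 0.6018
E_loss = 25491.7115


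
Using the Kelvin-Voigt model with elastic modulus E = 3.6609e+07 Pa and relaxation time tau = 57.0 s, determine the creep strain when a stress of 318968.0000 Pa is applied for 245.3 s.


epsilon(t) = (sigma/E) * (1 - exp(-t/tau))
sigma/E = 318968.0000 / 3.6609e+07 = 0.0087
exp(-t/tau) = exp(-245.3 / 57.0) = 0.0135
epsilon = 0.0087 * (1 - 0.0135)
epsilon = 0.0086


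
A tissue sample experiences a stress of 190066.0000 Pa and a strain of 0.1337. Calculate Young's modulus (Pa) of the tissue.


E = stress / strain
E = 190066.0000 / 0.1337
E = 1.4216e+06


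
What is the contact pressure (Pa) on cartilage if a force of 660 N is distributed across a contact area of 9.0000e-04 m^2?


P = F / A
P = 660 / 9.0000e-04
P = 733333.3333


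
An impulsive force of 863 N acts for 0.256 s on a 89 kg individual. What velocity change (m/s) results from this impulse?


J = F * dt = 863 * 0.256 = 220.9280 N*s
delta_v = J / m
delta_v = 220.9280 / 89
delta_v = 2.4823


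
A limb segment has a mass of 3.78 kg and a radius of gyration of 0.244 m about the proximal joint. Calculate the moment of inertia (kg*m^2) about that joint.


I = m * k^2
I = 3.78 * 0.244^2
k^2 = 0.0595
I = 0.2250


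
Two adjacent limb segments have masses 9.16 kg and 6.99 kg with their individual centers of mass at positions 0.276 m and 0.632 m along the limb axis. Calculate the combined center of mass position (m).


COM = (m1*x1 + m2*x2) / (m1 + m2)
COM = (9.16*0.276 + 6.99*0.632) / (9.16 + 6.99)
Numerator = 6.9458
Denominator = 16.1500
COM = 0.4301


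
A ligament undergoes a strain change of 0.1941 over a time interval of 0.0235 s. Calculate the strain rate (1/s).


strain_rate = delta_strain / delta_t
strain_rate = 0.1941 / 0.0235
strain_rate = 8.2596


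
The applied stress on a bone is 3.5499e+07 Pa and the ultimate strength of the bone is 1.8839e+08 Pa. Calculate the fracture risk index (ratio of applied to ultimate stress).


FRI = applied / ultimate
FRI = 3.5499e+07 / 1.8839e+08
FRI = 0.1884


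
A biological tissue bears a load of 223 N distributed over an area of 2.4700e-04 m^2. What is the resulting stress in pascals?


stress = F / A
stress = 223 / 2.4700e-04
stress = 902834.0081


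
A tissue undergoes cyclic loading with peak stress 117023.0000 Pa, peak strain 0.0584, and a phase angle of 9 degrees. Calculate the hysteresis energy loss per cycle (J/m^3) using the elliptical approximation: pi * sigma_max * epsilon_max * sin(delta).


E_loss = pi * sigma_max * epsilon_max * sin(delta)
delta = 9 deg = 0.1571 rad
sin(delta) = 0.1564
E_loss = pi * 117023.0000 * 0.0584 * 0.1564
E_loss = 3358.6627


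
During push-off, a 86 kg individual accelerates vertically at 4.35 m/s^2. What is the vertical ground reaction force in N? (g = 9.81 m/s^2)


GRF = m * (g + a)
GRF = 86 * (9.81 + 4.35)
GRF = 86 * 14.1600
GRF = 1217.7600


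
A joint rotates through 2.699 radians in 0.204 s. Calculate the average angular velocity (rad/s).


omega = delta_theta / delta_t
omega = 2.699 / 0.204
omega = 13.2304


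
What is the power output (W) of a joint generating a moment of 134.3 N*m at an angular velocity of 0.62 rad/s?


P = M * omega
P = 134.3 * 0.62
P = 83.2660


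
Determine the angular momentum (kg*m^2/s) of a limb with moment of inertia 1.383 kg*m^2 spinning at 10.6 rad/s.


L = I * omega
L = 1.383 * 10.6
L = 14.6598


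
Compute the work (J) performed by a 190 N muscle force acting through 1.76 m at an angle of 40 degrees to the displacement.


W = F * d * cos(theta)
theta = 40 deg = 0.6981 rad
cos(theta) = 0.7660
W = 190 * 1.76 * 0.7660
W = 256.1653


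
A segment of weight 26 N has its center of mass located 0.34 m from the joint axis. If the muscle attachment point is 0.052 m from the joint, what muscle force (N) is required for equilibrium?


F_muscle = W * d_load / d_muscle
F_muscle = 26 * 0.34 / 0.052
Numerator = 8.8400
F_muscle = 170.0000


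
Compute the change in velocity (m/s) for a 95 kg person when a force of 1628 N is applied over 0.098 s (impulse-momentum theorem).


J = F * dt = 1628 * 0.098 = 159.5440 N*s
delta_v = J / m
delta_v = 159.5440 / 95
delta_v = 1.6794


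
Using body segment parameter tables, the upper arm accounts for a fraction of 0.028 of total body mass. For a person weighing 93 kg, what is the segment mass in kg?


m_segment = body_mass * fraction
m_segment = 93 * 0.028
m_segment = 2.6040


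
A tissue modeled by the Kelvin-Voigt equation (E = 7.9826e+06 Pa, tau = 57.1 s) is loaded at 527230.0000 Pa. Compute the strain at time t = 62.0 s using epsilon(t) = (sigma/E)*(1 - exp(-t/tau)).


epsilon(t) = (sigma/E) * (1 - exp(-t/tau))
sigma/E = 527230.0000 / 7.9826e+06 = 0.0660
exp(-t/tau) = exp(-62.0 / 57.1) = 0.3376
epsilon = 0.0660 * (1 - 0.3376)
epsilon = 0.0437


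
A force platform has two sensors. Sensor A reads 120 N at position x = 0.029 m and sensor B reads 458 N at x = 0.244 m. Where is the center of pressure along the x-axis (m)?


COP_x = (F1*x1 + F2*x2) / (F1 + F2)
COP_x = (120*0.029 + 458*0.244) / (120 + 458)
Numerator = 115.2320
Denominator = 578
COP_x = 0.1994


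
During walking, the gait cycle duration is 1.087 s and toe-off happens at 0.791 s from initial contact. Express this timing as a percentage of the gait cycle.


pct = (event_time / cycle_time) * 100
pct = (0.791 / 1.087) * 100
ratio = 0.7277
pct = 72.7691


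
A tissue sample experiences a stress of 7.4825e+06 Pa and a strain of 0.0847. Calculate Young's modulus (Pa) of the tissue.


E = stress / strain
E = 7.4825e+06 / 0.0847
E = 8.8341e+07


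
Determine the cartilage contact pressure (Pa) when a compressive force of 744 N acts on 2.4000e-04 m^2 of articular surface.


P = F / A
P = 744 / 2.4000e-04
P = 3.1000e+06


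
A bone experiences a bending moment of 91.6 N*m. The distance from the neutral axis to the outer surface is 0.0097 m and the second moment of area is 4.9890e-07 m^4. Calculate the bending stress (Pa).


sigma = M * c / I
sigma = 91.6 * 0.0097 / 4.9890e-07
M * c = 0.8885
sigma = 1.7810e+06


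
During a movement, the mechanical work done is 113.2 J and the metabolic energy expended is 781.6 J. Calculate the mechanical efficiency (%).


eta = (W_mech / E_meta) * 100
eta = (113.2 / 781.6) * 100
ratio = 0.1448
eta = 14.4831


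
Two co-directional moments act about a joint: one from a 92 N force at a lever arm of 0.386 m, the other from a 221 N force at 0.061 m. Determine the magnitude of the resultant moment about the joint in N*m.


M = F1 * d1 + F2 * d2
M = 92 * 0.386 + 221 * 0.061
M = 35.5120 + 13.4810
M = 48.9930


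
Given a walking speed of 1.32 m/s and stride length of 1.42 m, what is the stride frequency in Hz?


f = v / stride_length
f = 1.32 / 1.42
f = 0.9296


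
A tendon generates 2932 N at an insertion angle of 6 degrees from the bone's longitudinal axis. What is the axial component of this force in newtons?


F_eff = F_tendon * cos(theta)
theta = 6 deg = 0.1047 rad
cos(theta) = 0.9945
F_eff = 2932 * 0.9945
F_eff = 2915.9382


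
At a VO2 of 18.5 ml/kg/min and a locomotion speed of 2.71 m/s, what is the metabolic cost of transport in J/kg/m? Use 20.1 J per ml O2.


Power per kg = VO2 * 20.1 / 60
Power per kg = 18.5 * 20.1 / 60 = 6.1975 W/kg
Cost = power_per_kg / speed
Cost = 6.1975 / 2.71
Cost = 2.2869


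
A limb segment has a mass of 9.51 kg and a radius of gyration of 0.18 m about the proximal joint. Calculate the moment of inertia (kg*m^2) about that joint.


I = m * k^2
I = 9.51 * 0.18^2
k^2 = 0.0324
I = 0.3081


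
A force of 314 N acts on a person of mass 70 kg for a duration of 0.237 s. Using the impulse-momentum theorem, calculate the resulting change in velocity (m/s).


J = F * dt = 314 * 0.237 = 74.4180 N*s
delta_v = J / m
delta_v = 74.4180 / 70
delta_v = 1.0631


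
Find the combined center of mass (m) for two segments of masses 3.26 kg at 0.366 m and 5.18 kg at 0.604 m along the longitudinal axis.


COM = (m1*x1 + m2*x2) / (m1 + m2)
COM = (3.26*0.366 + 5.18*0.604) / (3.26 + 5.18)
Numerator = 4.3219
Denominator = 8.4400
COM = 0.5121


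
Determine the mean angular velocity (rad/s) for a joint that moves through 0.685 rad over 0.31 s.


omega = delta_theta / delta_t
omega = 0.685 / 0.31
omega = 2.2097


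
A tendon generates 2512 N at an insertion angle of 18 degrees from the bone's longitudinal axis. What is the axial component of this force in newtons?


F_eff = F_tendon * cos(theta)
theta = 18 deg = 0.3142 rad
cos(theta) = 0.9511
F_eff = 2512 * 0.9511
F_eff = 2389.0540


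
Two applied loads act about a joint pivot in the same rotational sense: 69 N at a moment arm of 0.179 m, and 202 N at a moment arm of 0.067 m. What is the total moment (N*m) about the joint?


M = F1 * d1 + F2 * d2
M = 69 * 0.179 + 202 * 0.067
M = 12.3510 + 13.5340
M = 25.8850


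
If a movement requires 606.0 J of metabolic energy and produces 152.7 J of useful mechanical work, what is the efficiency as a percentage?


eta = (W_mech / E_meta) * 100
eta = (152.7 / 606.0) * 100
ratio = 0.2520
eta = 25.1980


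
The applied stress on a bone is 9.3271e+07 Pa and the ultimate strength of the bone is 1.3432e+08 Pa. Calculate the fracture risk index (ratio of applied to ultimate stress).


FRI = applied / ultimate
FRI = 9.3271e+07 / 1.3432e+08
FRI = 0.6944


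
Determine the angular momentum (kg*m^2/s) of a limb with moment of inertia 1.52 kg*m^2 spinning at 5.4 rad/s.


L = I * omega
L = 1.52 * 5.4
L = 8.2080


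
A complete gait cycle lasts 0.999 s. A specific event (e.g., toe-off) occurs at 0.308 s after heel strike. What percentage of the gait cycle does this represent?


pct = (event_time / cycle_time) * 100
pct = (0.308 / 0.999) * 100
ratio = 0.3083
pct = 30.8308


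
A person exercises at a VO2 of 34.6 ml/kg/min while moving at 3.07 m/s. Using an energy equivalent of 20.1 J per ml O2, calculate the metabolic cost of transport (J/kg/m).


Power per kg = VO2 * 20.1 / 60
Power per kg = 34.6 * 20.1 / 60 = 11.5910 W/kg
Cost = power_per_kg / speed
Cost = 11.5910 / 3.07
Cost = 3.7756


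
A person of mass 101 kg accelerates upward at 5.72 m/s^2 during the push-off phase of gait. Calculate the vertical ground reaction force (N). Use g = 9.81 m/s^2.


GRF = m * (g + a)
GRF = 101 * (9.81 + 5.72)
GRF = 101 * 15.5300
GRF = 1568.5300


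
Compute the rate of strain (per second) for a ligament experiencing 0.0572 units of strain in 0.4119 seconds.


strain_rate = delta_strain / delta_t
strain_rate = 0.0572 / 0.4119
strain_rate = 0.1389


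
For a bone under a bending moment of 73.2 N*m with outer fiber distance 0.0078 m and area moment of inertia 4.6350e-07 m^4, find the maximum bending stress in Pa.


sigma = M * c / I
sigma = 73.2 * 0.0078 / 4.6350e-07
M * c = 0.5710
sigma = 1.2318e+06


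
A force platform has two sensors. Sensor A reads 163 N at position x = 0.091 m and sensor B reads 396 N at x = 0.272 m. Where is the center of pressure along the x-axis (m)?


COP_x = (F1*x1 + F2*x2) / (F1 + F2)
COP_x = (163*0.091 + 396*0.272) / (163 + 396)
Numerator = 122.5450
Denominator = 559
COP_x = 0.2192


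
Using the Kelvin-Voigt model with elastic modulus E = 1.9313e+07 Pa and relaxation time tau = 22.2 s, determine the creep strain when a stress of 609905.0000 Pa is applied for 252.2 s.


epsilon(t) = (sigma/E) * (1 - exp(-t/tau))
sigma/E = 609905.0000 / 1.9313e+07 = 0.0316
exp(-t/tau) = exp(-252.2 / 22.2) = 1.1648e-05
epsilon = 0.0316 * (1 - 1.1648e-05)
epsilon = 0.0316


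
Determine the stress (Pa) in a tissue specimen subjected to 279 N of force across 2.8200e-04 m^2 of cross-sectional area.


stress = F / A
stress = 279 / 2.8200e-04
stress = 989361.7021


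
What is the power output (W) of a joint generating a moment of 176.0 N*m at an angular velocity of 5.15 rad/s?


P = M * omega
P = 176.0 * 5.15
P = 906.4000


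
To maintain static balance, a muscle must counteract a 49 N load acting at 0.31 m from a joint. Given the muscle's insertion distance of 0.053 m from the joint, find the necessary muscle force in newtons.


F_muscle = W * d_load / d_muscle
F_muscle = 49 * 0.31 / 0.053
Numerator = 15.1900
F_muscle = 286.6038


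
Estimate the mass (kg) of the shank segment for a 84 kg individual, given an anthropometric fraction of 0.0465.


m_segment = body_mass * fraction
m_segment = 84 * 0.0465
m_segment = 3.9060


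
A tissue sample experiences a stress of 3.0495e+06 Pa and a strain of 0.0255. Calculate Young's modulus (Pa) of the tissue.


E = stress / strain
E = 3.0495e+06 / 0.0255
E = 1.1959e+08


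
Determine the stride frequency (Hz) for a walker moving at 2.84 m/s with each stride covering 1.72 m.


f = v / stride_length
f = 2.84 / 1.72
f = 1.6512


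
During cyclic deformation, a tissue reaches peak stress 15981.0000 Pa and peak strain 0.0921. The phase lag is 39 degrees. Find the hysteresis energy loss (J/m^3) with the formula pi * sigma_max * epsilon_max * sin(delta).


E_loss = pi * sigma_max * epsilon_max * sin(delta)
delta = 39 deg = 0.6807 rad
sin(delta) = 0.6293
E_loss = pi * 15981.0000 * 0.0921 * 0.6293
E_loss = 2909.9482


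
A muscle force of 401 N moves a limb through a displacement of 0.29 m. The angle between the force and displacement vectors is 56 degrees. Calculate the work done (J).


W = F * d * cos(theta)
theta = 56 deg = 0.9774 rad
cos(theta) = 0.5592
W = 401 * 0.29 * 0.5592
W = 65.0285


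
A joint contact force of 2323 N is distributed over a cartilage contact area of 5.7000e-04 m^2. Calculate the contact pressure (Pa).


P = F / A
P = 2323 / 5.7000e-04
P = 4.0754e+06


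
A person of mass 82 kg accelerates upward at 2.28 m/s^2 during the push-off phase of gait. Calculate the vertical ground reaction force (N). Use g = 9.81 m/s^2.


GRF = m * (g + a)
GRF = 82 * (9.81 + 2.28)
GRF = 82 * 12.0900
GRF = 991.3800


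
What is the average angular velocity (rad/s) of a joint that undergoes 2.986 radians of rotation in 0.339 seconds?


omega = delta_theta / delta_t
omega = 2.986 / 0.339
omega = 8.8083


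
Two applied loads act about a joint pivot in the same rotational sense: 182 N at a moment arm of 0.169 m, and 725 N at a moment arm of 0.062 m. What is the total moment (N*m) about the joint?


M = F1 * d1 + F2 * d2
M = 182 * 0.169 + 725 * 0.062
M = 30.7580 + 44.9500
M = 75.7080


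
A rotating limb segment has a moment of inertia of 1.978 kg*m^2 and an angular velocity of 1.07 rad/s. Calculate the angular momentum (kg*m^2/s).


L = I * omega
L = 1.978 * 1.07
L = 2.1165


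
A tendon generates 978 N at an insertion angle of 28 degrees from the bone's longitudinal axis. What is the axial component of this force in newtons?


F_eff = F_tendon * cos(theta)
theta = 28 deg = 0.4887 rad
cos(theta) = 0.8829
F_eff = 978 * 0.8829
F_eff = 863.5227


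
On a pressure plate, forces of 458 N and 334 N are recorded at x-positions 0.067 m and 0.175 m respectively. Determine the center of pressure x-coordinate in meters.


COP_x = (F1*x1 + F2*x2) / (F1 + F2)
COP_x = (458*0.067 + 334*0.175) / (458 + 334)
Numerator = 89.1360
Denominator = 792
COP_x = 0.1125


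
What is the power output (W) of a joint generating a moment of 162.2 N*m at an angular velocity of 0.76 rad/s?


P = M * omega
P = 162.2 * 0.76
P = 123.2720


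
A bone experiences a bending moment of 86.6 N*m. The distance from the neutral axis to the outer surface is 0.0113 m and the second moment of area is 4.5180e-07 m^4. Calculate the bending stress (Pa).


sigma = M * c / I
sigma = 86.6 * 0.0113 / 4.5180e-07
M * c = 0.9786
sigma = 2.1660e+06


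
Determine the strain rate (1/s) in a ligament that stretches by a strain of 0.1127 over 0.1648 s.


strain_rate = delta_strain / delta_t
strain_rate = 0.1127 / 0.1648
strain_rate = 0.6839


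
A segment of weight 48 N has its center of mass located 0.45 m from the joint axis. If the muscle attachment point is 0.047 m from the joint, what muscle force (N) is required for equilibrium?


F_muscle = W * d_load / d_muscle
F_muscle = 48 * 0.45 / 0.047
Numerator = 21.6000
F_muscle = 459.5745


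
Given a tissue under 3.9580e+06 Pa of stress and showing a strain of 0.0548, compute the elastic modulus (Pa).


E = stress / strain
E = 3.9580e+06 / 0.0548
E = 7.2226e+07


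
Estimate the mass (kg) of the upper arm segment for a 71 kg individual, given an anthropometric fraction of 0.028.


m_segment = body_mass * fraction
m_segment = 71 * 0.028
m_segment = 1.9880


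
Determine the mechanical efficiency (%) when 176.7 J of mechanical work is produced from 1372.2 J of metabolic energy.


eta = (W_mech / E_meta) * 100
eta = (176.7 / 1372.2) * 100
ratio = 0.1288
eta = 12.8771


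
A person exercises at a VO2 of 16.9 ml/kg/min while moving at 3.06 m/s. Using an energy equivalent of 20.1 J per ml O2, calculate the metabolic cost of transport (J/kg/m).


Power per kg = VO2 * 20.1 / 60
Power per kg = 16.9 * 20.1 / 60 = 5.6615 W/kg
Cost = power_per_kg / speed
Cost = 5.6615 / 3.06
Cost = 1.8502


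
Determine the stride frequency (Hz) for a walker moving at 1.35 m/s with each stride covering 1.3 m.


f = v / stride_length
f = 1.35 / 1.3
f = 1.0385


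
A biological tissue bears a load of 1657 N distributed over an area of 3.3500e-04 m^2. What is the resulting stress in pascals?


stress = F / A
stress = 1657 / 3.3500e-04
stress = 4.9463e+06


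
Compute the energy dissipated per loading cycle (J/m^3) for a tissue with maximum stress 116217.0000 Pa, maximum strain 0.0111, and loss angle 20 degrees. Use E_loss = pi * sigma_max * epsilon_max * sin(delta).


E_loss = pi * sigma_max * epsilon_max * sin(delta)
delta = 20 deg = 0.3491 rad
sin(delta) = 0.3420
E_loss = pi * 116217.0000 * 0.0111 * 0.3420
E_loss = 1386.0988


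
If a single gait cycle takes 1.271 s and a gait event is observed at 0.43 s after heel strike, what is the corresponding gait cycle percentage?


pct = (event_time / cycle_time) * 100
pct = (0.43 / 1.271) * 100
ratio = 0.3383
pct = 33.8316


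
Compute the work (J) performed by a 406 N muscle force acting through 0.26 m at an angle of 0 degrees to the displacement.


W = F * d * cos(theta)
theta = 0 deg = 0.0000 rad
cos(theta) = 1.0000
W = 406 * 0.26 * 1.0000
W = 105.5600


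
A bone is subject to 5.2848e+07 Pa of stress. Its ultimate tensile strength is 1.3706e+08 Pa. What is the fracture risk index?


FRI = applied / ultimate
FRI = 5.2848e+07 / 1.3706e+08
FRI = 0.3856


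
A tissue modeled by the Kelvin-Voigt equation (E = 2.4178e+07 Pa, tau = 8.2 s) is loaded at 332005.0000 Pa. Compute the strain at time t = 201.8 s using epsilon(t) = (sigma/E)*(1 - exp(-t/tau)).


epsilon(t) = (sigma/E) * (1 - exp(-t/tau))
sigma/E = 332005.0000 / 2.4178e+07 = 0.0137
exp(-t/tau) = exp(-201.8 / 8.2) = 2.0517e-11
epsilon = 0.0137 * (1 - 2.0517e-11)
epsilon = 0.0137


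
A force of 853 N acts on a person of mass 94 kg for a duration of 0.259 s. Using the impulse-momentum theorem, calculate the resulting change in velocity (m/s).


J = F * dt = 853 * 0.259 = 220.9270 N*s
delta_v = J / m
delta_v = 220.9270 / 94
delta_v = 2.3503


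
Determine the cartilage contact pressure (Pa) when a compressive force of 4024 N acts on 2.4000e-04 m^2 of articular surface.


P = F / A
P = 4024 / 2.4000e-04
P = 1.6767e+07


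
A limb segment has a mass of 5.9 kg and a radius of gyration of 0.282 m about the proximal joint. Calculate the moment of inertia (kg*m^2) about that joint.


I = m * k^2
I = 5.9 * 0.282^2
k^2 = 0.0795
I = 0.4692


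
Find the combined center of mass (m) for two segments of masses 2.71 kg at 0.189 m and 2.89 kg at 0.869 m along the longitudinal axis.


COM = (m1*x1 + m2*x2) / (m1 + m2)
COM = (2.71*0.189 + 2.89*0.869) / (2.71 + 2.89)
Numerator = 3.0236
Denominator = 5.6000
COM = 0.5399


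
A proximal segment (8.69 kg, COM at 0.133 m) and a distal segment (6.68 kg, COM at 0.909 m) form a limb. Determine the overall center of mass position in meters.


COM = (m1*x1 + m2*x2) / (m1 + m2)
COM = (8.69*0.133 + 6.68*0.909) / (8.69 + 6.68)
Numerator = 7.2279
Denominator = 15.3700
COM = 0.4703


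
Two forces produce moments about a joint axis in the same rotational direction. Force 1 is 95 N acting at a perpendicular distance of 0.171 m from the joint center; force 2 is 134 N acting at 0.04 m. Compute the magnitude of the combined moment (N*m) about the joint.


M = F1 * d1 + F2 * d2
M = 95 * 0.171 + 134 * 0.04
M = 16.2450 + 5.3600
M = 21.6050


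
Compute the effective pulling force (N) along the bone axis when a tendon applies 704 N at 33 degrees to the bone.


F_eff = F_tendon * cos(theta)
theta = 33 deg = 0.5760 rad
cos(theta) = 0.8387
F_eff = 704 * 0.8387
F_eff = 590.4241


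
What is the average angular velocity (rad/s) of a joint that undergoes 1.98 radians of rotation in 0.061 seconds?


omega = delta_theta / delta_t
omega = 1.98 / 0.061
omega = 32.4590


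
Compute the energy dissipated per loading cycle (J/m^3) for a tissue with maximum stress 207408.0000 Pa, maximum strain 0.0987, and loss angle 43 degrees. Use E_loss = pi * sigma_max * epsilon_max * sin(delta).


E_loss = pi * sigma_max * epsilon_max * sin(delta)
delta = 43 deg = 0.7505 rad
sin(delta) = 0.6820
E_loss = pi * 207408.0000 * 0.0987 * 0.6820
E_loss = 43860.7304


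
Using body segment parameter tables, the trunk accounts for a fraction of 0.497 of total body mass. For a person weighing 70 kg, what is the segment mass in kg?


m_segment = body_mass * fraction
m_segment = 70 * 0.497
m_segment = 34.7900


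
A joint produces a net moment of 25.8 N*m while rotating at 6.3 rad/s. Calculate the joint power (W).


P = M * omega
P = 25.8 * 6.3
P = 162.5400


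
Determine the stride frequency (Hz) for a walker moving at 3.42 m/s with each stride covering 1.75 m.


f = v / stride_length
f = 3.42 / 1.75
f = 1.9543


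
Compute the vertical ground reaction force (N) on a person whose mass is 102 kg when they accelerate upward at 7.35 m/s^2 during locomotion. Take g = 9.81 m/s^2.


GRF = m * (g + a)
GRF = 102 * (9.81 + 7.35)
GRF = 102 * 17.1600
GRF = 1750.3200


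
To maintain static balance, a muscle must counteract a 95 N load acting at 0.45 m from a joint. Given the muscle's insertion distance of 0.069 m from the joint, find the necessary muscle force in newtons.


F_muscle = W * d_load / d_muscle
F_muscle = 95 * 0.45 / 0.069
Numerator = 42.7500
F_muscle = 619.5652


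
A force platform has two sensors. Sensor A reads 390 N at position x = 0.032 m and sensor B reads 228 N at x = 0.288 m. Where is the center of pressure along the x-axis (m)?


COP_x = (F1*x1 + F2*x2) / (F1 + F2)
COP_x = (390*0.032 + 228*0.288) / (390 + 228)
Numerator = 78.1440
Denominator = 618
COP_x = 0.1264


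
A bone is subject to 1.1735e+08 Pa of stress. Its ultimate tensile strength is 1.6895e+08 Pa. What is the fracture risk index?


FRI = applied / ultimate
FRI = 1.1735e+08 / 1.6895e+08
FRI = 0.6946


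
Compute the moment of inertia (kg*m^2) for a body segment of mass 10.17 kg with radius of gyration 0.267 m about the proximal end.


I = m * k^2
I = 10.17 * 0.267^2
k^2 = 0.0713
I = 0.7250


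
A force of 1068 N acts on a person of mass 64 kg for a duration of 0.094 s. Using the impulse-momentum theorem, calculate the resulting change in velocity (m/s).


J = F * dt = 1068 * 0.094 = 100.3920 N*s
delta_v = J / m
delta_v = 100.3920 / 64
delta_v = 1.5686


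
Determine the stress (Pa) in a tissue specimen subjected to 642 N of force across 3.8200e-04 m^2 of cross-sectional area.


stress = F / A
stress = 642 / 3.8200e-04
stress = 1.6806e+06


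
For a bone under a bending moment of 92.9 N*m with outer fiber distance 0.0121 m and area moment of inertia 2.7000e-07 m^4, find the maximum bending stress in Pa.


sigma = M * c / I
sigma = 92.9 * 0.0121 / 2.7000e-07
M * c = 1.1241
sigma = 4.1633e+06


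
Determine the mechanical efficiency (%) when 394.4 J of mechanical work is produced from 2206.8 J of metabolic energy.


eta = (W_mech / E_meta) * 100
eta = (394.4 / 2206.8) * 100
ratio = 0.1787
eta = 17.8720


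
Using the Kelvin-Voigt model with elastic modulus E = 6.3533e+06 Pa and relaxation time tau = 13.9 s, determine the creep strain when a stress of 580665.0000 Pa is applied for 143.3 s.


epsilon(t) = (sigma/E) * (1 - exp(-t/tau))
sigma/E = 580665.0000 / 6.3533e+06 = 0.0914
exp(-t/tau) = exp(-143.3 / 13.9) = 3.3320e-05
epsilon = 0.0914 * (1 - 3.3320e-05)
epsilon = 0.0914


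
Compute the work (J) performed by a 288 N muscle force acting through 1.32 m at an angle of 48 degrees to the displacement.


W = F * d * cos(theta)
theta = 48 deg = 0.8378 rad
cos(theta) = 0.6691
W = 288 * 1.32 * 0.6691
W = 254.3767


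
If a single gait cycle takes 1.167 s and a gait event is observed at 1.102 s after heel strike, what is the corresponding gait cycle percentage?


pct = (event_time / cycle_time) * 100
pct = (1.102 / 1.167) * 100
ratio = 0.9443
pct = 94.4302


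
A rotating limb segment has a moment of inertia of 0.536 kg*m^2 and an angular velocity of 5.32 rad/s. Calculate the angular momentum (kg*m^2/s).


L = I * omega
L = 0.536 * 5.32
L = 2.8515


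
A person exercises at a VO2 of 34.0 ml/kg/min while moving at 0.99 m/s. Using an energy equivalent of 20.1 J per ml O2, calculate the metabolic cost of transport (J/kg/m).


Power per kg = VO2 * 20.1 / 60
Power per kg = 34.0 * 20.1 / 60 = 11.3900 W/kg
Cost = power_per_kg / speed
Cost = 11.3900 / 0.99
Cost = 11.5051


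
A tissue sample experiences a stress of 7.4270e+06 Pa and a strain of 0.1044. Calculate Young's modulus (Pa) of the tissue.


E = stress / strain
E = 7.4270e+06 / 0.1044
E = 7.1140e+07


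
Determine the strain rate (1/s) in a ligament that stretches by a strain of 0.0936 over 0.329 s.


strain_rate = delta_strain / delta_t
strain_rate = 0.0936 / 0.329
strain_rate = 0.2845


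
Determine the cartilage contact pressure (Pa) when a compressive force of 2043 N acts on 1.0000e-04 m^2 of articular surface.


P = F / A
P = 2043 / 1.0000e-04
P = 2.0430e+07


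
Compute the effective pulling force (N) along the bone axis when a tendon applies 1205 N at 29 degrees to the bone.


F_eff = F_tendon * cos(theta)
theta = 29 deg = 0.5061 rad
cos(theta) = 0.8746
F_eff = 1205 * 0.8746
F_eff = 1053.9167


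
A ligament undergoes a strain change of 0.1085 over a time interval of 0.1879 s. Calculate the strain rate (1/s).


strain_rate = delta_strain / delta_t
strain_rate = 0.1085 / 0.1879
strain_rate = 0.5774


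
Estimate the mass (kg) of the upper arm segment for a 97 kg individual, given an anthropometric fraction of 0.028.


m_segment = body_mass * fraction
m_segment = 97 * 0.028
m_segment = 2.7160


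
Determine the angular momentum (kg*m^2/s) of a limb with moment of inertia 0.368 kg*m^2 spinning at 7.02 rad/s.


L = I * omega
L = 0.368 * 7.02
L = 2.5834


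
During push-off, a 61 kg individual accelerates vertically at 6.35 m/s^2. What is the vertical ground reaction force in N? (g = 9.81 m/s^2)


GRF = m * (g + a)
GRF = 61 * (9.81 + 6.35)
GRF = 61 * 16.1600
GRF = 985.7600


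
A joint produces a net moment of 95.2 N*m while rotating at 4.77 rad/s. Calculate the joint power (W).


P = M * omega
P = 95.2 * 4.77
P = 454.1040


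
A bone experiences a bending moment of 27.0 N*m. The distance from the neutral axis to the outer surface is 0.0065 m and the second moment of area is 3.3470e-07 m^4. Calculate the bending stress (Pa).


sigma = M * c / I
sigma = 27.0 * 0.0065 / 3.3470e-07
M * c = 0.1755
sigma = 524350.1643


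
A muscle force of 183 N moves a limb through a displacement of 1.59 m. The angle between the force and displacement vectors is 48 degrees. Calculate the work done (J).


W = F * d * cos(theta)
theta = 48 deg = 0.8378 rad
cos(theta) = 0.6691
W = 183 * 1.59 * 0.6691
W = 194.6969


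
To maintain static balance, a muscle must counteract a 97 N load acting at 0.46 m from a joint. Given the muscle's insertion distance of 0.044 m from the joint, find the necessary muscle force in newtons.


F_muscle = W * d_load / d_muscle
F_muscle = 97 * 0.46 / 0.044
Numerator = 44.6200
F_muscle = 1014.0909


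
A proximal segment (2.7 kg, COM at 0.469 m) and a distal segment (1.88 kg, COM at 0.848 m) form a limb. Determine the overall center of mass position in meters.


COM = (m1*x1 + m2*x2) / (m1 + m2)
COM = (2.7*0.469 + 1.88*0.848) / (2.7 + 1.88)
Numerator = 2.8605
Denominator = 4.5800
COM = 0.6246


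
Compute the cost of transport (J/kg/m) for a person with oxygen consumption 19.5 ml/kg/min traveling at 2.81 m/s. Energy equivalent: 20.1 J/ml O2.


Power per kg = VO2 * 20.1 / 60
Power per kg = 19.5 * 20.1 / 60 = 6.5325 W/kg
Cost = power_per_kg / speed
Cost = 6.5325 / 2.81
Cost = 2.3247


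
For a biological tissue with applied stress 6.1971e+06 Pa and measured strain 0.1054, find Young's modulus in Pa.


E = stress / strain
E = 6.1971e+06 / 0.1054
E = 5.8796e+07


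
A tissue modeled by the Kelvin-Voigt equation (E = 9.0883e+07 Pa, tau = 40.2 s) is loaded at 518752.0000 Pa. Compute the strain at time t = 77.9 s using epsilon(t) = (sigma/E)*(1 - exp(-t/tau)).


epsilon(t) = (sigma/E) * (1 - exp(-t/tau))
sigma/E = 518752.0000 / 9.0883e+07 = 0.0057
exp(-t/tau) = exp(-77.9 / 40.2) = 0.1440
epsilon = 0.0057 * (1 - 0.1440)
epsilon = 0.0049


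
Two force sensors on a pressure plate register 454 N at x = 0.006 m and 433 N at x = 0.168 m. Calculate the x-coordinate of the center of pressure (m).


COP_x = (F1*x1 + F2*x2) / (F1 + F2)
COP_x = (454*0.006 + 433*0.168) / (454 + 433)
Numerator = 75.4680
Denominator = 887
COP_x = 0.0851


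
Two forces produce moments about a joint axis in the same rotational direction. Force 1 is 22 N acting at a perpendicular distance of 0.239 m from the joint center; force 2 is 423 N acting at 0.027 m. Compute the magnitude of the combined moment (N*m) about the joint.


M = F1 * d1 + F2 * d2
M = 22 * 0.239 + 423 * 0.027
M = 5.2580 + 11.4210
M = 16.6790


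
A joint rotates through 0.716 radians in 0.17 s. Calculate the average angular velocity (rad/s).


omega = delta_theta / delta_t
omega = 0.716 / 0.17
omega = 4.2118


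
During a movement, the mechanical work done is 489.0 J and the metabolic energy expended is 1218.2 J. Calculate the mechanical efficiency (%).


eta = (W_mech / E_meta) * 100
eta = (489.0 / 1218.2) * 100
ratio = 0.4014
eta = 40.1412


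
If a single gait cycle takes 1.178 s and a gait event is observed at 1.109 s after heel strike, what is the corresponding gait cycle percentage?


pct = (event_time / cycle_time) * 100
pct = (1.109 / 1.178) * 100
ratio = 0.9414
pct = 94.1426


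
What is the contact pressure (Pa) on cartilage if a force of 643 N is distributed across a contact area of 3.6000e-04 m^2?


P = F / A
P = 643 / 3.6000e-04
P = 1.7861e+06


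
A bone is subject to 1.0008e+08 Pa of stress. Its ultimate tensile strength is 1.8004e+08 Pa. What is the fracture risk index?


FRI = applied / ultimate
FRI = 1.0008e+08 / 1.8004e+08
FRI = 0.5559


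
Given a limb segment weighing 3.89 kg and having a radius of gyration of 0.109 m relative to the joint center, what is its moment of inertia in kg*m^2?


I = m * k^2
I = 3.89 * 0.109^2
k^2 = 0.0119
I = 0.0462


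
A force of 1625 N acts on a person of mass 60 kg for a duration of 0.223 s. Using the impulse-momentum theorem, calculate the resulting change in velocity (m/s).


J = F * dt = 1625 * 0.223 = 362.3750 N*s
delta_v = J / m
delta_v = 362.3750 / 60
delta_v = 6.0396


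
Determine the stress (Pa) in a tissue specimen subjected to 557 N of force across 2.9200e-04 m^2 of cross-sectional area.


stress = F / A
stress = 557 / 2.9200e-04
stress = 1.9075e+06


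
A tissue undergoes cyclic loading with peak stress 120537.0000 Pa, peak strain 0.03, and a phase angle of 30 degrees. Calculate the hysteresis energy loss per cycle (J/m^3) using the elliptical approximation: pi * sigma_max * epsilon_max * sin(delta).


E_loss = pi * sigma_max * epsilon_max * sin(delta)
delta = 30 deg = 0.5236 rad
sin(delta) = 0.5000
E_loss = pi * 120537.0000 * 0.03 * 0.5000
E_loss = 5680.1723


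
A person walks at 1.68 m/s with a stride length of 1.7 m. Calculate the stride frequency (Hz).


f = v / stride_length
f = 1.68 / 1.7
f = 0.9882


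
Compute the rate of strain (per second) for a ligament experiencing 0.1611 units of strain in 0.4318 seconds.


strain_rate = delta_strain / delta_t
strain_rate = 0.1611 / 0.4318
strain_rate = 0.3731


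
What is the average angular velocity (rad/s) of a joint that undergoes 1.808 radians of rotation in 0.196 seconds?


omega = delta_theta / delta_t
omega = 1.808 / 0.196
omega = 9.2245


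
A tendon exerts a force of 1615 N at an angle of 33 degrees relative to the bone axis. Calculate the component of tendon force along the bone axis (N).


F_eff = F_tendon * cos(theta)
theta = 33 deg = 0.5760 rad
cos(theta) = 0.8387
F_eff = 1615 * 0.8387
F_eff = 1354.4530


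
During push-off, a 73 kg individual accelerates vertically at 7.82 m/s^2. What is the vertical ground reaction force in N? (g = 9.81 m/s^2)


GRF = m * (g + a)
GRF = 73 * (9.81 + 7.82)
GRF = 73 * 17.6300
GRF = 1286.9900


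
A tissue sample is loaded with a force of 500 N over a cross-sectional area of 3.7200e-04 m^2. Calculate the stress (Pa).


stress = F / A
stress = 500 / 3.7200e-04
stress = 1.3441e+06


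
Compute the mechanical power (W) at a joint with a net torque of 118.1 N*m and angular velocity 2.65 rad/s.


P = M * omega
P = 118.1 * 2.65
P = 312.9650


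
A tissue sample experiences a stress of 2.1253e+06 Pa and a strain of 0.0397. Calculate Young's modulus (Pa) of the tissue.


E = stress / strain
E = 2.1253e+06 / 0.0397
E = 5.3534e+07


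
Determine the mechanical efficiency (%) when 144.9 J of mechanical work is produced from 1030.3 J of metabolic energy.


eta = (W_mech / E_meta) * 100
eta = (144.9 / 1030.3) * 100
ratio = 0.1406
eta = 14.0639


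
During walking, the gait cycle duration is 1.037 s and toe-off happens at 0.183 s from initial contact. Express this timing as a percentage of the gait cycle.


pct = (event_time / cycle_time) * 100
pct = (0.183 / 1.037) * 100
ratio = 0.1765
pct = 17.6471


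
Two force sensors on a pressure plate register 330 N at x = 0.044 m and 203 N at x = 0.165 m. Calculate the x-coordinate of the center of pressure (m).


COP_x = (F1*x1 + F2*x2) / (F1 + F2)
COP_x = (330*0.044 + 203*0.165) / (330 + 203)
Numerator = 48.0150
Denominator = 533
COP_x = 0.0901


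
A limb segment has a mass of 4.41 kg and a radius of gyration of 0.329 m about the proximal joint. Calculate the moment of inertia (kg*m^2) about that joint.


I = m * k^2
I = 4.41 * 0.329^2
k^2 = 0.1082
I = 0.4773


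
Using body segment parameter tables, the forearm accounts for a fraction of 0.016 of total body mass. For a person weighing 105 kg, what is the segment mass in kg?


m_segment = body_mass * fraction
m_segment = 105 * 0.016
m_segment = 1.6800


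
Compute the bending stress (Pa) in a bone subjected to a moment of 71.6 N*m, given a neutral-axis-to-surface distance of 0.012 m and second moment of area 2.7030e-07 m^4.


sigma = M * c / I
sigma = 71.6 * 0.012 / 2.7030e-07
M * c = 0.8592
sigma = 3.1787e+06


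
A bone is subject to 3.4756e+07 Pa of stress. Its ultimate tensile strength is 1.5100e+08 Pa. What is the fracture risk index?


FRI = applied / ultimate
FRI = 3.4756e+07 / 1.5100e+08
FRI = 0.2302
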